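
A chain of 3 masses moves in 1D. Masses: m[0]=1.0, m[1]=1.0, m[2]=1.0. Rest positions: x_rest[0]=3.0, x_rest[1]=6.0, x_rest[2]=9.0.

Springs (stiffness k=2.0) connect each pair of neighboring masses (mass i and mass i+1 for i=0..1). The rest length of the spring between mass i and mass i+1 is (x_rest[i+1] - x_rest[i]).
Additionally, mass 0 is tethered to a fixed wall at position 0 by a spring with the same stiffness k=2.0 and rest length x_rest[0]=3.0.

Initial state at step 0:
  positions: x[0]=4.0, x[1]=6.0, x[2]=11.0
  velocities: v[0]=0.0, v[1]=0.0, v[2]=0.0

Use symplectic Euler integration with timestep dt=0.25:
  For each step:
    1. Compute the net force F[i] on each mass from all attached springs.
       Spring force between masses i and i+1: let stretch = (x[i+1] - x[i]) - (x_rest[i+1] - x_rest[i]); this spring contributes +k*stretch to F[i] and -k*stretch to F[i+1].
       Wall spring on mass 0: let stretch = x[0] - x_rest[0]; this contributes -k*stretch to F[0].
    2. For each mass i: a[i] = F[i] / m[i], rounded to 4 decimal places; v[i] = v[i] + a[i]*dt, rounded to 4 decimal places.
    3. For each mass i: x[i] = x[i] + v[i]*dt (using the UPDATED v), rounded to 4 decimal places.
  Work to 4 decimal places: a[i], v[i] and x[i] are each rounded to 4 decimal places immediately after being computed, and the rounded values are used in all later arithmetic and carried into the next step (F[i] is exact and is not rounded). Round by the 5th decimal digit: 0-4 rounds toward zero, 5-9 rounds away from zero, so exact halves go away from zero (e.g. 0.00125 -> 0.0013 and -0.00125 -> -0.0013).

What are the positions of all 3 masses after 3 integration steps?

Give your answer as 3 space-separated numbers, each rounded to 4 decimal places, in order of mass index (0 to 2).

Step 0: x=[4.0000 6.0000 11.0000] v=[0.0000 0.0000 0.0000]
Step 1: x=[3.7500 6.3750 10.7500] v=[-1.0000 1.5000 -1.0000]
Step 2: x=[3.3594 6.9688 10.3281] v=[-1.5625 2.3750 -1.6875]
Step 3: x=[3.0000 7.5313 9.8613] v=[-1.4375 2.2500 -1.8672]

Answer: 3.0000 7.5313 9.8613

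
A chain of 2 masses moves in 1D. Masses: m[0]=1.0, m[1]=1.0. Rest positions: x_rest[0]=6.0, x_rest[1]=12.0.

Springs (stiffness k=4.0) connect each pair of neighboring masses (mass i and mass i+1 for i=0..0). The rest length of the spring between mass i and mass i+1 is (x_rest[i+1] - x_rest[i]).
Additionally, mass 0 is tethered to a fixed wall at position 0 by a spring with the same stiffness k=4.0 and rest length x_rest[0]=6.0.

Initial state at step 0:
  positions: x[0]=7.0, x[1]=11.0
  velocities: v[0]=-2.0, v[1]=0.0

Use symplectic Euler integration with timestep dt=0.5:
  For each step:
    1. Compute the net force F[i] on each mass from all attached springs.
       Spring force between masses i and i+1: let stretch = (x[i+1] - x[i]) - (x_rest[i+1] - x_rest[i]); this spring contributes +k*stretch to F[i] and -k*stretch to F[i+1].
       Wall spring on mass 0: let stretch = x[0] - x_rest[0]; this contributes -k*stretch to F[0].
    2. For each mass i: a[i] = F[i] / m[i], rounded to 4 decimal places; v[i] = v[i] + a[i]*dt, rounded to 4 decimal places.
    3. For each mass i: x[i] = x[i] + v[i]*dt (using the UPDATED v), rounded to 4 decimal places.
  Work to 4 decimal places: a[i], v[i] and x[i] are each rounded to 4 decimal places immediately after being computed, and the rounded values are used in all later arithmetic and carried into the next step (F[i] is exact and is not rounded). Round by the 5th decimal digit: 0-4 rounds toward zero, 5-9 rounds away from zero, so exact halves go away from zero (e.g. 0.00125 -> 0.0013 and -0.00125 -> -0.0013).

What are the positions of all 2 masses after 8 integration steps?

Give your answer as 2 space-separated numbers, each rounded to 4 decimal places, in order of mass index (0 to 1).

Answer: 4.0000 14.0000

Derivation:
Step 0: x=[7.0000 11.0000] v=[-2.0000 0.0000]
Step 1: x=[3.0000 13.0000] v=[-8.0000 4.0000]
Step 2: x=[6.0000 11.0000] v=[6.0000 -4.0000]
Step 3: x=[8.0000 10.0000] v=[4.0000 -2.0000]
Step 4: x=[4.0000 13.0000] v=[-8.0000 6.0000]
Step 5: x=[5.0000 13.0000] v=[2.0000 0.0000]
Step 6: x=[9.0000 11.0000] v=[8.0000 -4.0000]
Step 7: x=[6.0000 13.0000] v=[-6.0000 4.0000]
Step 8: x=[4.0000 14.0000] v=[-4.0000 2.0000]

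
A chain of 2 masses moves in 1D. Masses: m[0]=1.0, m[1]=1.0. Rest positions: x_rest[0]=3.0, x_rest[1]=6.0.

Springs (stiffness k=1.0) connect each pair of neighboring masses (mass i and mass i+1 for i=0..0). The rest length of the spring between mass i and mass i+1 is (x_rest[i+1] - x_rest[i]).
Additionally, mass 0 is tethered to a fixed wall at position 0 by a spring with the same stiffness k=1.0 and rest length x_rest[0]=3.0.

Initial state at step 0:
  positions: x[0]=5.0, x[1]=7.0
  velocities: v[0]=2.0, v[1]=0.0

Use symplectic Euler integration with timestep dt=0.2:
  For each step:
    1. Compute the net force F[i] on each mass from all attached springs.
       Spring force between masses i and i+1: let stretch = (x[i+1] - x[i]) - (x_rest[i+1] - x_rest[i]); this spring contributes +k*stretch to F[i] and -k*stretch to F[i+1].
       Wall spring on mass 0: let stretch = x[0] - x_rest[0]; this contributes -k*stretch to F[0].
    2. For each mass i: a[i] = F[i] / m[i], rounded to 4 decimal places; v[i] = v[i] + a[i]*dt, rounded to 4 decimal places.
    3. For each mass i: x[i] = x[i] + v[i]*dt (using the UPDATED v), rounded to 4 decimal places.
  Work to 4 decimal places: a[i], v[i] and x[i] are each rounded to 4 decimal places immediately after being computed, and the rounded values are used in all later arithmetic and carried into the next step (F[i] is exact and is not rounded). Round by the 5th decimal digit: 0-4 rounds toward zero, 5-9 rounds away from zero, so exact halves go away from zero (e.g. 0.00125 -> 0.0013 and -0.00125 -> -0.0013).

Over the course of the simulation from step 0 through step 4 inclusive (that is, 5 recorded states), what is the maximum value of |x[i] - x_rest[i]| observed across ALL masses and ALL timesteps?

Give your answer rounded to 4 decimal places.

Answer: 2.4192

Derivation:
Step 0: x=[5.0000 7.0000] v=[2.0000 0.0000]
Step 1: x=[5.2800 7.0400] v=[1.4000 0.2000]
Step 2: x=[5.4192 7.1296] v=[0.6960 0.4480]
Step 3: x=[5.4100 7.2708] v=[-0.0458 0.7059]
Step 4: x=[5.2589 7.4575] v=[-0.7556 0.9337]
Max displacement = 2.4192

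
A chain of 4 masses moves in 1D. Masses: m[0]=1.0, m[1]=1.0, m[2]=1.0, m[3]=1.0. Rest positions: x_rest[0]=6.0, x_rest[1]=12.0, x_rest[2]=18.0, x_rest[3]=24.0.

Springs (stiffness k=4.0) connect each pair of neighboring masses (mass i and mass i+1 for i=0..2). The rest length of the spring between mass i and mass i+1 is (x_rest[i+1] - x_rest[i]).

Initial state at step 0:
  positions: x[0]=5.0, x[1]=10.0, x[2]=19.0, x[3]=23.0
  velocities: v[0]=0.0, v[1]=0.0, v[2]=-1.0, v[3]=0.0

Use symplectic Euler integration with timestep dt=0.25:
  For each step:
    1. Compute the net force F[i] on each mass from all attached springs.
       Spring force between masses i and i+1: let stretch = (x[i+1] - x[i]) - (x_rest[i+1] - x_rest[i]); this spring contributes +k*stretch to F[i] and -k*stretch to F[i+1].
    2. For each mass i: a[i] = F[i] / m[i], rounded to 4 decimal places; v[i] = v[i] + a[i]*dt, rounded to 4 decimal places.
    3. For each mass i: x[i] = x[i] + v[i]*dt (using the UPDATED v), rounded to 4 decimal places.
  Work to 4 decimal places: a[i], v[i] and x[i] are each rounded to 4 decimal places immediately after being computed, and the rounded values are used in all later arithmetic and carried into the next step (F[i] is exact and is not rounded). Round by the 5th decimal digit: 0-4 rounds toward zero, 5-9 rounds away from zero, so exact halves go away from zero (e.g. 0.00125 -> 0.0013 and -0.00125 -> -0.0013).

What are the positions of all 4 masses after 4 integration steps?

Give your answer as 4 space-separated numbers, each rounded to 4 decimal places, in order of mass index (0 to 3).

Step 0: x=[5.0000 10.0000 19.0000 23.0000] v=[0.0000 0.0000 -1.0000 0.0000]
Step 1: x=[4.7500 11.0000 17.5000 23.5000] v=[-1.0000 4.0000 -6.0000 2.0000]
Step 2: x=[4.5625 12.0625 15.8750 24.0000] v=[-0.7500 4.2500 -6.5000 2.0000]
Step 3: x=[4.7500 12.2031 15.3281 23.9688] v=[0.7500 0.5625 -2.1875 -0.1250]
Step 4: x=[5.3008 11.2617 16.1602 23.2774] v=[2.2031 -3.7656 3.3282 -2.7657]

Answer: 5.3008 11.2617 16.1602 23.2774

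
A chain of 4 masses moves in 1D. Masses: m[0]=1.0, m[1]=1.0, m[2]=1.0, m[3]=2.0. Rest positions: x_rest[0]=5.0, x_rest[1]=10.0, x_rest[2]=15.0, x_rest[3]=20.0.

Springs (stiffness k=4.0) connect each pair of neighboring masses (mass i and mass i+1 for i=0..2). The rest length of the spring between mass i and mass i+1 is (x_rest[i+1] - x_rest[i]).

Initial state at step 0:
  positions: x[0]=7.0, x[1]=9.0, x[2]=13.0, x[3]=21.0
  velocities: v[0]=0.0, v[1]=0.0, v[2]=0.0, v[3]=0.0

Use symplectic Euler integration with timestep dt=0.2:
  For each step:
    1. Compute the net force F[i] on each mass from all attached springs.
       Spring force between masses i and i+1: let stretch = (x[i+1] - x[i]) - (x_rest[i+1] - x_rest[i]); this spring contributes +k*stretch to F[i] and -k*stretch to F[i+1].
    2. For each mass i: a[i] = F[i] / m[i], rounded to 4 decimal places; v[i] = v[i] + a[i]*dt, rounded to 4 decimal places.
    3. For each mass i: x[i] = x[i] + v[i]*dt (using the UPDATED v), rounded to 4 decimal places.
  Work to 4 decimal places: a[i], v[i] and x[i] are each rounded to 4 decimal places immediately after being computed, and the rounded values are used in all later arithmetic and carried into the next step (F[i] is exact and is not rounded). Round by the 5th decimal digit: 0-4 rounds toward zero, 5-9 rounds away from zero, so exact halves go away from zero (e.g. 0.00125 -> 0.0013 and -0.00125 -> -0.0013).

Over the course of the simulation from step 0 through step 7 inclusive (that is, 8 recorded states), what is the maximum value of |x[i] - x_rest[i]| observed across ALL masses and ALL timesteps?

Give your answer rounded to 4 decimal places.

Step 0: x=[7.0000 9.0000 13.0000 21.0000] v=[0.0000 0.0000 0.0000 0.0000]
Step 1: x=[6.5200 9.3200 13.6400 20.7600] v=[-2.4000 1.6000 3.2000 -1.2000]
Step 2: x=[5.6880 9.8832 14.7280 20.3504] v=[-4.1600 2.8160 5.4400 -2.0480]
Step 3: x=[4.7272 10.5503 15.9404 19.8910] v=[-4.8038 3.3357 6.0621 -2.2970]
Step 4: x=[3.8981 11.1482 16.9225 19.5156] v=[-4.1453 2.9893 4.9105 -1.8772]
Step 5: x=[3.4291 11.5099 17.3956 19.3327] v=[-2.3452 1.8087 2.3655 -0.9144]
Step 6: x=[3.4530 11.5204 17.2369 19.3949] v=[0.1194 0.0526 -0.7934 0.3108]
Step 7: x=[3.9677 11.1548 16.5089 19.6844] v=[2.5733 -1.8281 -3.6402 1.4476]
Max displacement = 2.3956

Answer: 2.3956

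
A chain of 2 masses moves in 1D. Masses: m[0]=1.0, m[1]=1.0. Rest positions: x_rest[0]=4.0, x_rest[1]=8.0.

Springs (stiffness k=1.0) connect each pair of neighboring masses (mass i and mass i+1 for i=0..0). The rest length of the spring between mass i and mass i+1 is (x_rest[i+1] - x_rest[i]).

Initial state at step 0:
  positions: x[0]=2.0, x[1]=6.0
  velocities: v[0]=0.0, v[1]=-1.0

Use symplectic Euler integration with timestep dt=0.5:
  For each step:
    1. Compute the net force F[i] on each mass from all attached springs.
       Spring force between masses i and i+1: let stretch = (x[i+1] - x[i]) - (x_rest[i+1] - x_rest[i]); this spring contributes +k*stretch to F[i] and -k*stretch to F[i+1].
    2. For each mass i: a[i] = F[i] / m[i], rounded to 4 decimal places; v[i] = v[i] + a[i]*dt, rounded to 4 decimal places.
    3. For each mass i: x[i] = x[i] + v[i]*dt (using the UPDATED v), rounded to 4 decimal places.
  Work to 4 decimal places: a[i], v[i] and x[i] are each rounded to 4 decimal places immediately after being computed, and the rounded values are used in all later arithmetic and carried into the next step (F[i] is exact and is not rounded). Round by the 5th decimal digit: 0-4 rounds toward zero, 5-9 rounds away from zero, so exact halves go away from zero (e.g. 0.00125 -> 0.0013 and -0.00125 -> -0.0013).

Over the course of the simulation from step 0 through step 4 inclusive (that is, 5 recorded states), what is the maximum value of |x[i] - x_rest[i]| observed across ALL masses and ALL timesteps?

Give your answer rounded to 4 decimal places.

Step 0: x=[2.0000 6.0000] v=[0.0000 -1.0000]
Step 1: x=[2.0000 5.5000] v=[0.0000 -1.0000]
Step 2: x=[1.8750 5.1250] v=[-0.2500 -0.7500]
Step 3: x=[1.5625 4.9375] v=[-0.6250 -0.3750]
Step 4: x=[1.0938 4.9063] v=[-0.9375 -0.0625]
Max displacement = 3.0937

Answer: 3.0937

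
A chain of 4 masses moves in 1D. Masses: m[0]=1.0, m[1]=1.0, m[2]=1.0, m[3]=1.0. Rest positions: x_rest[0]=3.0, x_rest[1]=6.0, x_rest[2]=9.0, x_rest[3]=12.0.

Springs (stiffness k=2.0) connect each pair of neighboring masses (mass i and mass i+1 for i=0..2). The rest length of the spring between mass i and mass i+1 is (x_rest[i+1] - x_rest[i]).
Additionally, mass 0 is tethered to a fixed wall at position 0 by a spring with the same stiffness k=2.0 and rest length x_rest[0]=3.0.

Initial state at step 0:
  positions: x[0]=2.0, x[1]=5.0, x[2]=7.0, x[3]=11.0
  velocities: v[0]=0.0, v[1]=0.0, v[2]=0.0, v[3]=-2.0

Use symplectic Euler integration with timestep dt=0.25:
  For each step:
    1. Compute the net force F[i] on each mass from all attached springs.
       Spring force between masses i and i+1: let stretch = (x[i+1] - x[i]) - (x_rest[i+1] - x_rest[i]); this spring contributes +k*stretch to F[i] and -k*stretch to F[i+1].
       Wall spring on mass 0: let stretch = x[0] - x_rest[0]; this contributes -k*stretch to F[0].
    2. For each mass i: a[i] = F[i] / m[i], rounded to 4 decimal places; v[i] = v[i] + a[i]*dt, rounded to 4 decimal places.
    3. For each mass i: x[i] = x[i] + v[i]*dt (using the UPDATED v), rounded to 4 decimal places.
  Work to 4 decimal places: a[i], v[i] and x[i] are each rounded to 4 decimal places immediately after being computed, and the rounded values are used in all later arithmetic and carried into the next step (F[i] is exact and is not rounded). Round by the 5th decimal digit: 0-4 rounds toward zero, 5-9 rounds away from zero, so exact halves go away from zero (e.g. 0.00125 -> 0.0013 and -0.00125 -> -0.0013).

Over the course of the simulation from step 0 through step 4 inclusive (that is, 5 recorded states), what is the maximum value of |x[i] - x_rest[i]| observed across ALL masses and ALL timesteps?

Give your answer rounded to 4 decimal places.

Answer: 3.1267

Derivation:
Step 0: x=[2.0000 5.0000 7.0000 11.0000] v=[0.0000 0.0000 0.0000 -2.0000]
Step 1: x=[2.1250 4.8750 7.2500 10.3750] v=[0.5000 -0.5000 1.0000 -2.5000]
Step 2: x=[2.3281 4.7031 7.5938 9.7344] v=[0.8125 -0.6875 1.3750 -2.5625]
Step 3: x=[2.5371 4.5957 7.8438 9.2012] v=[0.8360 -0.4297 1.0000 -2.1328]
Step 4: x=[2.6863 4.6370 7.8575 8.8733] v=[0.5968 0.1651 0.0547 -1.3115]
Max displacement = 3.1267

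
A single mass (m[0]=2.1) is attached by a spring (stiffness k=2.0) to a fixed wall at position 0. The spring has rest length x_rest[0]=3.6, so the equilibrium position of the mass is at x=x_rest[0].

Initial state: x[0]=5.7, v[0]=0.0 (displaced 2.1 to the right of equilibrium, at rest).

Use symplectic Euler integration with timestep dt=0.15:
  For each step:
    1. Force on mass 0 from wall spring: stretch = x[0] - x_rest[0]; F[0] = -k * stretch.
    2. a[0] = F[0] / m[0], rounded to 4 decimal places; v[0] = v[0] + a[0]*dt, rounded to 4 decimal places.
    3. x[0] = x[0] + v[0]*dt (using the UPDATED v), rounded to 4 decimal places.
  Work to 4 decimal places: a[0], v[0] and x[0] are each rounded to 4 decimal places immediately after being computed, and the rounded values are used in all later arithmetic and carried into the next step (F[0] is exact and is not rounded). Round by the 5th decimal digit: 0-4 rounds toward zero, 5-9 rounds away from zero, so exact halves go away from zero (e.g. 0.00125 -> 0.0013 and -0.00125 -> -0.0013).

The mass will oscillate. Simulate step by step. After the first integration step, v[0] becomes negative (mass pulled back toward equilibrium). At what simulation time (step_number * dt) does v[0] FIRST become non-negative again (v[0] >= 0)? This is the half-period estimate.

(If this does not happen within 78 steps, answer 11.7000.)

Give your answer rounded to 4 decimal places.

Step 0: x=[5.7000] v=[0.0000]
Step 1: x=[5.6550] v=[-0.3000]
Step 2: x=[5.5660] v=[-0.5936]
Step 3: x=[5.4348] v=[-0.8745]
Step 4: x=[5.2643] v=[-1.1366]
Step 5: x=[5.0581] v=[-1.3744]
Step 6: x=[4.8207] v=[-1.5827]
Step 7: x=[4.5571] v=[-1.7571]
Step 8: x=[4.2730] v=[-1.8938]
Step 9: x=[3.9745] v=[-1.9900]
Step 10: x=[3.6680] v=[-2.0435]
Step 11: x=[3.3600] v=[-2.0532]
Step 12: x=[3.0572] v=[-2.0189]
Step 13: x=[2.7660] v=[-1.9414]
Step 14: x=[2.4927] v=[-1.8223]
Step 15: x=[2.2431] v=[-1.6641]
Step 16: x=[2.0226] v=[-1.4703]
Step 17: x=[1.8359] v=[-1.2450]
Step 18: x=[1.6870] v=[-0.9930]
Step 19: x=[1.5790] v=[-0.7197]
Step 20: x=[1.5144] v=[-0.4310]
Step 21: x=[1.4944] v=[-0.1331]
Step 22: x=[1.5196] v=[0.1677]
First v>=0 after going negative at step 22, time=3.3000

Answer: 3.3000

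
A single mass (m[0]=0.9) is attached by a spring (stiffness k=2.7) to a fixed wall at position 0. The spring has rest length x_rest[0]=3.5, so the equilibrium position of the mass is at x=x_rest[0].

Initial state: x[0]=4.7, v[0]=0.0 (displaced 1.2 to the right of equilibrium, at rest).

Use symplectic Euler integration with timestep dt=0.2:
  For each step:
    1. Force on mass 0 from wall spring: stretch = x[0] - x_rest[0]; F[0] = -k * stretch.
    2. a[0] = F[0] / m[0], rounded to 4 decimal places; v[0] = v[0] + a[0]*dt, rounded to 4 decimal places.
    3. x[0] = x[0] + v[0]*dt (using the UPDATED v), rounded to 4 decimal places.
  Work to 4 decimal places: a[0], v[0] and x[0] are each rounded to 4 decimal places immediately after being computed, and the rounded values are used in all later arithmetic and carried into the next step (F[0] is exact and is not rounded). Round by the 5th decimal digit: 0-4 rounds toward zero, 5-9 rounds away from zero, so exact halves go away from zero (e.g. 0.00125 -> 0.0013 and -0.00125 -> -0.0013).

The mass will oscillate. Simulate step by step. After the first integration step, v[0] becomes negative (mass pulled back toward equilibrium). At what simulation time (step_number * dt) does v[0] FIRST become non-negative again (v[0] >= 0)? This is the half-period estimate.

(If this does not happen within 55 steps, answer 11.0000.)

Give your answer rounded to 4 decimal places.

Answer: 2.0000

Derivation:
Step 0: x=[4.7000] v=[0.0000]
Step 1: x=[4.5560] v=[-0.7200]
Step 2: x=[4.2853] v=[-1.3536]
Step 3: x=[3.9203] v=[-1.8248]
Step 4: x=[3.5049] v=[-2.0770]
Step 5: x=[3.0889] v=[-2.0799]
Step 6: x=[2.7223] v=[-1.8332]
Step 7: x=[2.4490] v=[-1.3666]
Step 8: x=[2.3018] v=[-0.7360]
Step 9: x=[2.2984] v=[-0.0171]
Step 10: x=[2.4392] v=[0.7039]
First v>=0 after going negative at step 10, time=2.0000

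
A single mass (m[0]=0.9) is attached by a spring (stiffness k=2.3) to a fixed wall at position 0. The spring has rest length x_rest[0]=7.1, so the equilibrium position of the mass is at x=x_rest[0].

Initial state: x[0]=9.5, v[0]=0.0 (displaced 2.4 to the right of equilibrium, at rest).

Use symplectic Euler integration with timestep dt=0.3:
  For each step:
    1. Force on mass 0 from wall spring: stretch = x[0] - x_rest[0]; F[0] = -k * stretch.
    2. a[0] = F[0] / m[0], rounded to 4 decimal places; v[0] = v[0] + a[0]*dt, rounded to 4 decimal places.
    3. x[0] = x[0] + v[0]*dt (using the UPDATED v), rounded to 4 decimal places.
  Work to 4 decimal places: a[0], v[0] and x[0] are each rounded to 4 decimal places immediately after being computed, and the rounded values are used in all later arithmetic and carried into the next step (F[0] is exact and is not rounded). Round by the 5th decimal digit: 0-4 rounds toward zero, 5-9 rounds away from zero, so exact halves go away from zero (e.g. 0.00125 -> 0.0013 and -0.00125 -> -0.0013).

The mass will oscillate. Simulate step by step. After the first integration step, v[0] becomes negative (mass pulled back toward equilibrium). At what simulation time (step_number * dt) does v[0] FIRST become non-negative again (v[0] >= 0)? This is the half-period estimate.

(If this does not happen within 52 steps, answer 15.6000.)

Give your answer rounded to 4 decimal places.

Answer: 2.1000

Derivation:
Step 0: x=[9.5000] v=[0.0000]
Step 1: x=[8.9480] v=[-1.8400]
Step 2: x=[7.9710] v=[-3.2568]
Step 3: x=[6.7936] v=[-3.9246]
Step 4: x=[5.6867] v=[-3.6897]
Step 5: x=[4.9048] v=[-2.6062]
Step 6: x=[4.6278] v=[-0.9232]
Step 7: x=[4.9194] v=[0.9721]
First v>=0 after going negative at step 7, time=2.1000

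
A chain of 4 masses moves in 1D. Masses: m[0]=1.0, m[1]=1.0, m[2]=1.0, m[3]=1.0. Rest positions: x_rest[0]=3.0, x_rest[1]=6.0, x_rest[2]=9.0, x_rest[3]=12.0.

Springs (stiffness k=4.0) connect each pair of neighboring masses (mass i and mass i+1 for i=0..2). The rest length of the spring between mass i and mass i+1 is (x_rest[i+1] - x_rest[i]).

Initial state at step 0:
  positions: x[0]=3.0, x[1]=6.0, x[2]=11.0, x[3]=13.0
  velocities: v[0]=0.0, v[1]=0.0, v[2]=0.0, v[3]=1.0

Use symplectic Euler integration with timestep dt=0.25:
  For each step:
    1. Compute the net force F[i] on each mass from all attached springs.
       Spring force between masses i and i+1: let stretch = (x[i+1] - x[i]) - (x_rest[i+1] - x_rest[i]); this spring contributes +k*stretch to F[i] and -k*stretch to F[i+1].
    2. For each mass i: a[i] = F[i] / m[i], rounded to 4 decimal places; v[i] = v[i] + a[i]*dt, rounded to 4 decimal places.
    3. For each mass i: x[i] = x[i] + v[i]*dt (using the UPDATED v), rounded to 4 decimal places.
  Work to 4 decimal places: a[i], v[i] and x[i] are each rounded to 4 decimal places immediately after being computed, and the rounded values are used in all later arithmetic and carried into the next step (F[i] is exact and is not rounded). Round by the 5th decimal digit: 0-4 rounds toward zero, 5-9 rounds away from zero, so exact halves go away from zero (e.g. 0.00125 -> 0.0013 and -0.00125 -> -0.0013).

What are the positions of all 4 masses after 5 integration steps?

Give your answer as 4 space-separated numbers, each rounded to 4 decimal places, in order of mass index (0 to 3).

Step 0: x=[3.0000 6.0000 11.0000 13.0000] v=[0.0000 0.0000 0.0000 1.0000]
Step 1: x=[3.0000 6.5000 10.2500 13.5000] v=[0.0000 2.0000 -3.0000 2.0000]
Step 2: x=[3.1250 7.0625 9.3750 13.9375] v=[0.5000 2.2500 -3.5000 1.7500]
Step 3: x=[3.4844 7.2188 9.0625 13.9844] v=[1.4375 0.6250 -1.2500 0.1875]
Step 4: x=[4.0274 6.9024 9.5196 13.5508] v=[2.1719 -1.2657 1.8282 -1.7344]
Step 5: x=[4.5391 6.5215 10.3302 12.8594] v=[2.0469 -1.5235 3.2422 -2.7656]

Answer: 4.5391 6.5215 10.3302 12.8594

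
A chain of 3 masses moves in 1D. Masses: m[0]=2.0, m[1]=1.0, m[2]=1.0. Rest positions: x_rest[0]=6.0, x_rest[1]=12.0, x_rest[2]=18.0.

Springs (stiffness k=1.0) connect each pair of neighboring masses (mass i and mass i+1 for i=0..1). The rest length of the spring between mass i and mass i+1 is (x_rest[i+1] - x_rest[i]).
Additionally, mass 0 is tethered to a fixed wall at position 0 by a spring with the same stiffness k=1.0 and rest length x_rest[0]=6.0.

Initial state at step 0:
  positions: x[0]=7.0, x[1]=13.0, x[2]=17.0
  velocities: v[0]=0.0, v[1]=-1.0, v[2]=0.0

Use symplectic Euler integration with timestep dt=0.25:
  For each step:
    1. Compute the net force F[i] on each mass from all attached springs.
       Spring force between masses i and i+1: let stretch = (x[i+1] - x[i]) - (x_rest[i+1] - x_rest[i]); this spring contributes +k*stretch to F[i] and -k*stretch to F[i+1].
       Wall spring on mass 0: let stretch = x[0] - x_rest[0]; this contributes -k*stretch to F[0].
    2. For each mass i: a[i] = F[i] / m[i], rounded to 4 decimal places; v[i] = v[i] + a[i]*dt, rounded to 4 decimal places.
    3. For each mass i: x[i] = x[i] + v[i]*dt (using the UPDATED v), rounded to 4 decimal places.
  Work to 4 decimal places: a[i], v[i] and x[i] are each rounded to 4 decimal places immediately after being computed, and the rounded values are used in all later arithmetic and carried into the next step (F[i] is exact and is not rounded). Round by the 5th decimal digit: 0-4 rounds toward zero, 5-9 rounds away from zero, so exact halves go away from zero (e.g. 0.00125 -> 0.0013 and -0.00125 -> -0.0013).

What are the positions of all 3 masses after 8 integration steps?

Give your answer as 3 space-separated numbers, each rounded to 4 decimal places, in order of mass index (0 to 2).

Step 0: x=[7.0000 13.0000 17.0000] v=[0.0000 -1.0000 0.0000]
Step 1: x=[6.9688 12.6250 17.1250] v=[-0.1250 -1.5000 0.5000]
Step 2: x=[6.8965 12.1777 17.3438] v=[-0.2891 -1.7891 0.8750]
Step 3: x=[6.7738 11.7232 17.6147] v=[-0.4910 -1.8179 1.0835]
Step 4: x=[6.5940 11.3276 17.8924] v=[-0.7191 -1.5824 1.1106]
Step 5: x=[6.3561 11.0465 18.1348] v=[-0.9517 -1.1246 0.9694]
Step 6: x=[6.0661 10.9152 18.3091] v=[-1.1599 -0.5251 0.6973]
Step 7: x=[5.7381 10.9430 18.3963] v=[-1.3120 0.1111 0.3488]
Step 8: x=[5.3934 11.1113 18.3927] v=[-1.3787 0.6732 -0.0145]

Answer: 5.3934 11.1113 18.3927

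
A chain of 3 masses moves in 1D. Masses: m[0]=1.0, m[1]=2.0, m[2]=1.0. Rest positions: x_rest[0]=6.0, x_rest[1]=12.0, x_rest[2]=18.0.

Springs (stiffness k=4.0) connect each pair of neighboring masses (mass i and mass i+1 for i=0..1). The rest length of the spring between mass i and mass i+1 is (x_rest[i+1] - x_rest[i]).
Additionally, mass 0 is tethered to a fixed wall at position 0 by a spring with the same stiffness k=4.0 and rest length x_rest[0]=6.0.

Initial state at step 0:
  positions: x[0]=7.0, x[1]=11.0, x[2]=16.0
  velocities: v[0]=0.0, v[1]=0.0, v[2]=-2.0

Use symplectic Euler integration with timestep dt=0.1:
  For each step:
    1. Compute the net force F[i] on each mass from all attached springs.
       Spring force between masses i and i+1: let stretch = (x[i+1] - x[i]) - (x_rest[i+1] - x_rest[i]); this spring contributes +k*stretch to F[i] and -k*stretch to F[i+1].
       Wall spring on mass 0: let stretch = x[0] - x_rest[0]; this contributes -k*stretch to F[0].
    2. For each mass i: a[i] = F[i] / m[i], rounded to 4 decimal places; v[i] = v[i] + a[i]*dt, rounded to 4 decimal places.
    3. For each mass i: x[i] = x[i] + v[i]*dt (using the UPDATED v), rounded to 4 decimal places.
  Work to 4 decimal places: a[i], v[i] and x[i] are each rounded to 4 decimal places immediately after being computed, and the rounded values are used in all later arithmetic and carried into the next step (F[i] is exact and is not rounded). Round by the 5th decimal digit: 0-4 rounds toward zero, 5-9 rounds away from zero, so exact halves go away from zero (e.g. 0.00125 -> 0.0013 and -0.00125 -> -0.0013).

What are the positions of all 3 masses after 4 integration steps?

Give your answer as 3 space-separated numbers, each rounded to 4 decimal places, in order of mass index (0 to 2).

Answer: 5.9486 11.1279 15.6648

Derivation:
Step 0: x=[7.0000 11.0000 16.0000] v=[0.0000 0.0000 -2.0000]
Step 1: x=[6.8800 11.0200 15.8400] v=[-1.2000 0.2000 -1.6000]
Step 2: x=[6.6504 11.0536 15.7272] v=[-2.2960 0.3360 -1.1280]
Step 3: x=[6.3309 11.0926 15.6675] v=[-3.1949 0.3901 -0.5974]
Step 4: x=[5.9486 11.1279 15.6648] v=[-3.8226 0.3527 -0.0274]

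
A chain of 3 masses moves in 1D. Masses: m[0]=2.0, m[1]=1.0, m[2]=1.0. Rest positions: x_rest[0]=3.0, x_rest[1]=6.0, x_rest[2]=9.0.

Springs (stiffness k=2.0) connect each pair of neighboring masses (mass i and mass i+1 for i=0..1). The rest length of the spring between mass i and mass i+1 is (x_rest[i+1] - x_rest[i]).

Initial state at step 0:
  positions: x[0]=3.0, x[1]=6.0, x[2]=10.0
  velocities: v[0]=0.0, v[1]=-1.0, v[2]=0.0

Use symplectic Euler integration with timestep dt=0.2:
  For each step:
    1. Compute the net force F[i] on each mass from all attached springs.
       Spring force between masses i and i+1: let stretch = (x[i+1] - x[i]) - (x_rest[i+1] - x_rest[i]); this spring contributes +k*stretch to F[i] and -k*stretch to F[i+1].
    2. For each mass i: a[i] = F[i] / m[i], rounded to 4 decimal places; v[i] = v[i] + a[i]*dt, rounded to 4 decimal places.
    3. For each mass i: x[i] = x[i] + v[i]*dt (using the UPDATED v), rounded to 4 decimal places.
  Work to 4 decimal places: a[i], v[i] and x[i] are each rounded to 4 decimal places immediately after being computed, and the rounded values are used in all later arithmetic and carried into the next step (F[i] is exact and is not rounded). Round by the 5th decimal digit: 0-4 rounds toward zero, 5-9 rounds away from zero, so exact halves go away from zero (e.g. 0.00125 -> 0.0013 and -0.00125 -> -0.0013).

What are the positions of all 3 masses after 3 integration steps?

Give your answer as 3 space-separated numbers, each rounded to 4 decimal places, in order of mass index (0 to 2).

Answer: 2.9847 5.9093 9.5213

Derivation:
Step 0: x=[3.0000 6.0000 10.0000] v=[0.0000 -1.0000 0.0000]
Step 1: x=[3.0000 5.8800 9.9200] v=[0.0000 -0.6000 -0.4000]
Step 2: x=[2.9952 5.8528 9.7568] v=[-0.0240 -0.1360 -0.8160]
Step 3: x=[2.9847 5.9093 9.5213] v=[-0.0525 0.2826 -1.1776]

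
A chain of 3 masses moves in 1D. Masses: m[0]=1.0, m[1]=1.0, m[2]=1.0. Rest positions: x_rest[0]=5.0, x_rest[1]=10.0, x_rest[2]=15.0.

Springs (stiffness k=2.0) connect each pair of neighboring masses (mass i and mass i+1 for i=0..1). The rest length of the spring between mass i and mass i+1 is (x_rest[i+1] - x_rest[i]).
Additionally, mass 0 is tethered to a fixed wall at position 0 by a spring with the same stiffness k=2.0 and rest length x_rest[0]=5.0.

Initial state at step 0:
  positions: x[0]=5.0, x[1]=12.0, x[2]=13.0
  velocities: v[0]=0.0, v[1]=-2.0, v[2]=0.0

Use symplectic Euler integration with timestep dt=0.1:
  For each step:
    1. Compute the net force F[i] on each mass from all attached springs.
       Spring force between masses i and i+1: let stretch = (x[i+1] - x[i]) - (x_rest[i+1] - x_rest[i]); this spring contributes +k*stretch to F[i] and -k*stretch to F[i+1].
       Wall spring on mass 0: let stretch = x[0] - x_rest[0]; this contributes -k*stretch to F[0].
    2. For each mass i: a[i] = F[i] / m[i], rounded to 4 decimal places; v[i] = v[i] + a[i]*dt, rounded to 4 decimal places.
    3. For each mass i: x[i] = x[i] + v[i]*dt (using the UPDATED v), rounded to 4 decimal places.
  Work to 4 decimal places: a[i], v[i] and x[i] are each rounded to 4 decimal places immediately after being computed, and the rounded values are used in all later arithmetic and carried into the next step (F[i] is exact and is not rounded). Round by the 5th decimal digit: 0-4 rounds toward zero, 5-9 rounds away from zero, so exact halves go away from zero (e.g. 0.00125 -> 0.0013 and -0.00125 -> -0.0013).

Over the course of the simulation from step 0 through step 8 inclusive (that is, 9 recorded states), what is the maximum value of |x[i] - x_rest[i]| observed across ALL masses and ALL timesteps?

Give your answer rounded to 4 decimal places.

Answer: 2.0407

Derivation:
Step 0: x=[5.0000 12.0000 13.0000] v=[0.0000 -2.0000 0.0000]
Step 1: x=[5.0400 11.6800 13.0800] v=[0.4000 -3.2000 0.8000]
Step 2: x=[5.1120 11.2552 13.2320] v=[0.7200 -4.2480 1.5200]
Step 3: x=[5.2046 10.7471 13.4445] v=[0.9262 -5.0813 2.1246]
Step 4: x=[5.3040 10.1821 13.7030] v=[0.9938 -5.6503 2.5851]
Step 5: x=[5.3949 9.5899 13.9911] v=[0.9086 -5.9217 2.8809]
Step 6: x=[5.4618 9.0019 14.2912] v=[0.6686 -5.8805 3.0007]
Step 7: x=[5.4902 8.4488 14.5855] v=[0.2843 -5.5307 2.9428]
Step 8: x=[5.4680 7.9593 14.8571] v=[-0.2220 -4.8951 2.7155]
Max displacement = 2.0407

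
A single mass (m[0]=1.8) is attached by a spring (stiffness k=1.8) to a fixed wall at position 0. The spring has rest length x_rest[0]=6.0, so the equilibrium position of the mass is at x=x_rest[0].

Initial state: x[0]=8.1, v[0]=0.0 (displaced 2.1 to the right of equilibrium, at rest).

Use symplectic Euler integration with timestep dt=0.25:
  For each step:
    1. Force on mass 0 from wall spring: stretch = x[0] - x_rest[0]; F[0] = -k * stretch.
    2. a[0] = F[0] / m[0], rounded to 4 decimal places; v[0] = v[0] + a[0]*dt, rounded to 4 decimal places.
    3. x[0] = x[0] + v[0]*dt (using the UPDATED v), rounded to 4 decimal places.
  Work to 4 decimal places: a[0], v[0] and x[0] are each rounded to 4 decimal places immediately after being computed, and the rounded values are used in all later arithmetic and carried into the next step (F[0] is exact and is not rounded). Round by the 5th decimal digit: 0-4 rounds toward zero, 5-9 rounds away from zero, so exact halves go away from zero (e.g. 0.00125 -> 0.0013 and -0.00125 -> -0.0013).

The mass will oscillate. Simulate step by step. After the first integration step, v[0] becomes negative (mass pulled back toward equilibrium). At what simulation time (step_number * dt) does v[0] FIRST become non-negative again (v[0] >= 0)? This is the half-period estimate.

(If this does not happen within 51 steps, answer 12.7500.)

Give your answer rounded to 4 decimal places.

Answer: 3.2500

Derivation:
Step 0: x=[8.1000] v=[0.0000]
Step 1: x=[7.9688] v=[-0.5250]
Step 2: x=[7.7145] v=[-1.0172]
Step 3: x=[7.3531] v=[-1.4458]
Step 4: x=[6.9071] v=[-1.7841]
Step 5: x=[6.4044] v=[-2.0109]
Step 6: x=[5.8764] v=[-2.1120]
Step 7: x=[5.3561] v=[-2.0811]
Step 8: x=[4.8761] v=[-1.9201]
Step 9: x=[4.4663] v=[-1.6391]
Step 10: x=[4.1524] v=[-1.2557]
Step 11: x=[3.9540] v=[-0.7938]
Step 12: x=[3.8834] v=[-0.2823]
Step 13: x=[3.9451] v=[0.2469]
First v>=0 after going negative at step 13, time=3.2500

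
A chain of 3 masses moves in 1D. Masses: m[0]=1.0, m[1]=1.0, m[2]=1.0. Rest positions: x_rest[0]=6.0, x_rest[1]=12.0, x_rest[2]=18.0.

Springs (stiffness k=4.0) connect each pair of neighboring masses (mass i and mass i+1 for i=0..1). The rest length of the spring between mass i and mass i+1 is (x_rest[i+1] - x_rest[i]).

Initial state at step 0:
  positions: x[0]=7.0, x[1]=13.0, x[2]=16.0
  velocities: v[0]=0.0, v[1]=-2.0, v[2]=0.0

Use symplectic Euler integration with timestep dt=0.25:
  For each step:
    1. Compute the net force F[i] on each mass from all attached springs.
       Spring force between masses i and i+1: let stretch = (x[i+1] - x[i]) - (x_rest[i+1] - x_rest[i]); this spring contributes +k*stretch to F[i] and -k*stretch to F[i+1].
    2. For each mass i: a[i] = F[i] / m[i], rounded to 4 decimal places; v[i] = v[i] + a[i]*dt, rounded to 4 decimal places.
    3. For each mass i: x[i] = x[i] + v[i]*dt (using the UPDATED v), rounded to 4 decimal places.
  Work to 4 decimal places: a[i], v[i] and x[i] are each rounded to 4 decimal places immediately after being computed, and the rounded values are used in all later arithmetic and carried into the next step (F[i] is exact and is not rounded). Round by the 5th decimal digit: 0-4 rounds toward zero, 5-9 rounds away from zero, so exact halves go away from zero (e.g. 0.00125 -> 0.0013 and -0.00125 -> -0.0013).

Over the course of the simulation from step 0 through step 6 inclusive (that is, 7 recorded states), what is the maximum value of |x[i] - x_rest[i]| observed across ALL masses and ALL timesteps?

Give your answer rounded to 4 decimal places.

Answer: 3.1985

Derivation:
Step 0: x=[7.0000 13.0000 16.0000] v=[0.0000 -2.0000 0.0000]
Step 1: x=[7.0000 11.7500 16.7500] v=[0.0000 -5.0000 3.0000]
Step 2: x=[6.6875 10.5625 17.7500] v=[-1.2500 -4.7500 4.0000]
Step 3: x=[5.8438 10.2031 18.4531] v=[-3.3750 -1.4375 2.8125]
Step 4: x=[4.5899 10.8164 18.5937] v=[-5.0157 2.4532 0.5625]
Step 5: x=[3.3926 11.8174 18.2900] v=[-4.7892 4.0040 -1.2148]
Step 6: x=[2.8015 12.3304 17.8682] v=[-2.3644 2.0518 -1.6874]
Max displacement = 3.1985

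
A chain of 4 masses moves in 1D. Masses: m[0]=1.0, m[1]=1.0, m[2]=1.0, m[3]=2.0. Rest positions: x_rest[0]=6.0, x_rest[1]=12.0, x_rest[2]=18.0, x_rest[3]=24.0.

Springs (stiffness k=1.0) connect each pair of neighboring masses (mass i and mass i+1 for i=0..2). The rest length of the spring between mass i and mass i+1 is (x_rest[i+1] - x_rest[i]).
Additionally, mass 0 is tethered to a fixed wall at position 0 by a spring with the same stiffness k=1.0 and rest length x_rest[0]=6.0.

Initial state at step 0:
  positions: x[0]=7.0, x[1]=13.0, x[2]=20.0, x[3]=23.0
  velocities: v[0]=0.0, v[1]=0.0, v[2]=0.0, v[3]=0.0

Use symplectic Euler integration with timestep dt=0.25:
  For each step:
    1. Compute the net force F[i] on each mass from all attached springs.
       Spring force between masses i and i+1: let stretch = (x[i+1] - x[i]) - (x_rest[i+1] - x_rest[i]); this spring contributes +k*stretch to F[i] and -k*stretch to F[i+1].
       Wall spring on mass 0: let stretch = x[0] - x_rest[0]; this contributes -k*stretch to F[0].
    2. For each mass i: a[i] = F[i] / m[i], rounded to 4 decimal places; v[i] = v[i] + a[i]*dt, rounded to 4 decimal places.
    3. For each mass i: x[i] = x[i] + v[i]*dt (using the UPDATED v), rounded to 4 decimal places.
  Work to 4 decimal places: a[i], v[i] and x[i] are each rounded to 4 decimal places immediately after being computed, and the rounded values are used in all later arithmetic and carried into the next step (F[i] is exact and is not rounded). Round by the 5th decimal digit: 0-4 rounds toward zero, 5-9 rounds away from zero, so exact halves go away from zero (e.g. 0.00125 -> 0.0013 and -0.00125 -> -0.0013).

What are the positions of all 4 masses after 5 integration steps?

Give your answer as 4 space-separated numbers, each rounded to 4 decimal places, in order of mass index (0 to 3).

Step 0: x=[7.0000 13.0000 20.0000 23.0000] v=[0.0000 0.0000 0.0000 0.0000]
Step 1: x=[6.9375 13.0625 19.7500 23.0938] v=[-0.2500 0.2500 -1.0000 0.3750]
Step 2: x=[6.8242 13.1602 19.2910 23.2706] v=[-0.4531 0.3906 -1.8359 0.7070]
Step 3: x=[6.6804 13.2450 18.6976 23.5105] v=[-0.5752 0.3393 -2.3737 0.9596]
Step 4: x=[6.5294 13.2603 18.0642 23.7875] v=[-0.6042 0.0613 -2.5336 1.1080]
Step 5: x=[6.3910 13.1552 17.4883 24.0732] v=[-0.5538 -0.4205 -2.3038 1.1426]

Answer: 6.3910 13.1552 17.4883 24.0732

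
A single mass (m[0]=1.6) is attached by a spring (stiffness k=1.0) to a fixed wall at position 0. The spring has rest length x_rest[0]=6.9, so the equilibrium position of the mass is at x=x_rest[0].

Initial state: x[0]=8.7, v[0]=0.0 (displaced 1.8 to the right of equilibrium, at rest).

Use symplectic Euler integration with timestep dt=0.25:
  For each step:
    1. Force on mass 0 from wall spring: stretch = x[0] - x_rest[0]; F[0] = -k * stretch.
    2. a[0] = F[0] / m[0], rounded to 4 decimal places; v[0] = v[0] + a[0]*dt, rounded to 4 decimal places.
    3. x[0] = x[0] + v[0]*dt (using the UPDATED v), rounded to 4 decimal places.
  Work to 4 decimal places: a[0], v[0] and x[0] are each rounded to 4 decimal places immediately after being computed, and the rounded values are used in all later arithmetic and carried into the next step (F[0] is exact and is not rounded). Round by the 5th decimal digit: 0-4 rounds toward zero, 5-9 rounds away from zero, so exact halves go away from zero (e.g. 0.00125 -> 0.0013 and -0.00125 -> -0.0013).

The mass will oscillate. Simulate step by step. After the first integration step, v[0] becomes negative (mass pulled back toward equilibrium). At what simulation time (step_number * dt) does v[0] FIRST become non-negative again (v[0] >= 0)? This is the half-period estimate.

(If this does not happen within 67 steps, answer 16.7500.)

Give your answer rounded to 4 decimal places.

Answer: 4.0000

Derivation:
Step 0: x=[8.7000] v=[0.0000]
Step 1: x=[8.6297] v=[-0.2813]
Step 2: x=[8.4918] v=[-0.5516]
Step 3: x=[8.2917] v=[-0.8003]
Step 4: x=[8.0373] v=[-1.0178]
Step 5: x=[7.7384] v=[-1.1955]
Step 6: x=[7.4068] v=[-1.3265]
Step 7: x=[7.0554] v=[-1.4057]
Step 8: x=[6.6979] v=[-1.4300]
Step 9: x=[6.3483] v=[-1.3984]
Step 10: x=[6.0203] v=[-1.3122]
Step 11: x=[5.7266] v=[-1.1748]
Step 12: x=[5.4787] v=[-0.9915]
Step 13: x=[5.2864] v=[-0.7694]
Step 14: x=[5.1571] v=[-0.5173]
Step 15: x=[5.0959] v=[-0.2450]
Step 16: x=[5.1051] v=[0.0369]
First v>=0 after going negative at step 16, time=4.0000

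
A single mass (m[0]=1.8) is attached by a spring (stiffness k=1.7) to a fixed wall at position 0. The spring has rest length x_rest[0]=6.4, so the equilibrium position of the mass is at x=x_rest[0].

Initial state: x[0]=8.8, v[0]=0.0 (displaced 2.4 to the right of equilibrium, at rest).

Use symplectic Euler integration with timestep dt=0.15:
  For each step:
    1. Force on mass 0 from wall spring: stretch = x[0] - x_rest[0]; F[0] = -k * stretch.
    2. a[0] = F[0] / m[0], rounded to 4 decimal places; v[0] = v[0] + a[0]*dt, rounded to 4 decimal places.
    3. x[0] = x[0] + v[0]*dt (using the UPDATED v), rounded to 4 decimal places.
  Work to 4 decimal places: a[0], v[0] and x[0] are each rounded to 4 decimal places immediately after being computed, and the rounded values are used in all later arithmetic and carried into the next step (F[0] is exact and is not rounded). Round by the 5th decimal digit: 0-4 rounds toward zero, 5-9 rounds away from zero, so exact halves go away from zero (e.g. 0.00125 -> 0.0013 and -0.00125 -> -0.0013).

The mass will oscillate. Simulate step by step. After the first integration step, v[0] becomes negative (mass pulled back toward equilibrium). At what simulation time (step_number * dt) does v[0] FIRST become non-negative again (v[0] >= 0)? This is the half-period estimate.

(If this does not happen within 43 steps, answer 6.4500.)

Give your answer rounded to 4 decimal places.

Step 0: x=[8.8000] v=[0.0000]
Step 1: x=[8.7490] v=[-0.3400]
Step 2: x=[8.6481] v=[-0.6728]
Step 3: x=[8.4994] v=[-0.9913]
Step 4: x=[8.3061] v=[-1.2887]
Step 5: x=[8.0723] v=[-1.5587]
Step 6: x=[7.8030] v=[-1.7956]
Step 7: x=[7.5038] v=[-1.9944]
Step 8: x=[7.1812] v=[-2.1508]
Step 9: x=[6.8420] v=[-2.2615]
Step 10: x=[6.4934] v=[-2.3241]
Step 11: x=[6.1428] v=[-2.3373]
Step 12: x=[5.7977] v=[-2.3009]
Step 13: x=[5.4654] v=[-2.2156]
Step 14: x=[5.1529] v=[-2.0832]
Step 15: x=[4.8669] v=[-1.9065]
Step 16: x=[4.6135] v=[-1.6893]
Step 17: x=[4.3981] v=[-1.4362]
Step 18: x=[4.2252] v=[-1.1526]
Step 19: x=[4.0985] v=[-0.8445]
Step 20: x=[4.0207] v=[-0.5185]
Step 21: x=[3.9935] v=[-0.1814]
Step 22: x=[4.0174] v=[0.1595]
First v>=0 after going negative at step 22, time=3.3000

Answer: 3.3000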